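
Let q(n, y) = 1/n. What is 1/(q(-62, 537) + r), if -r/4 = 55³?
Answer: -62/41261001 ≈ -1.5026e-6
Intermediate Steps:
r = -665500 (r = -4*55³ = -4*166375 = -665500)
1/(q(-62, 537) + r) = 1/(1/(-62) - 665500) = 1/(-1/62 - 665500) = 1/(-41261001/62) = -62/41261001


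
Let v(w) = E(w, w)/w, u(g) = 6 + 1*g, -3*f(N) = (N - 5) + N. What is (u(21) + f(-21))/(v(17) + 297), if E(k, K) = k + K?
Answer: 128/897 ≈ 0.14270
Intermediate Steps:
f(N) = 5/3 - 2*N/3 (f(N) = -((N - 5) + N)/3 = -((-5 + N) + N)/3 = -(-5 + 2*N)/3 = 5/3 - 2*N/3)
u(g) = 6 + g
E(k, K) = K + k
v(w) = 2 (v(w) = (w + w)/w = (2*w)/w = 2)
(u(21) + f(-21))/(v(17) + 297) = ((6 + 21) + (5/3 - ⅔*(-21)))/(2 + 297) = (27 + (5/3 + 14))/299 = (27 + 47/3)*(1/299) = (128/3)*(1/299) = 128/897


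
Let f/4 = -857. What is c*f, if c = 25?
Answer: -85700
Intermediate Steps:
f = -3428 (f = 4*(-857) = -3428)
c*f = 25*(-3428) = -85700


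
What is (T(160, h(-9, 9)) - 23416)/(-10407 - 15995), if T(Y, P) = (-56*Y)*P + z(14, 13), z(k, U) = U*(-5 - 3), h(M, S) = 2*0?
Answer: 11760/13201 ≈ 0.89084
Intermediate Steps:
h(M, S) = 0
z(k, U) = -8*U (z(k, U) = U*(-8) = -8*U)
T(Y, P) = -104 - 56*P*Y (T(Y, P) = (-56*Y)*P - 8*13 = -56*P*Y - 104 = -104 - 56*P*Y)
(T(160, h(-9, 9)) - 23416)/(-10407 - 15995) = ((-104 - 56*0*160) - 23416)/(-10407 - 15995) = ((-104 + 0) - 23416)/(-26402) = (-104 - 23416)*(-1/26402) = -23520*(-1/26402) = 11760/13201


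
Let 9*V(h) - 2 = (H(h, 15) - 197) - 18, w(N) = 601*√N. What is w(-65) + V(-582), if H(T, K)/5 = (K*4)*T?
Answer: -58271/3 + 601*I*√65 ≈ -19424.0 + 4845.4*I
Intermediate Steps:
H(T, K) = 20*K*T (H(T, K) = 5*((K*4)*T) = 5*((4*K)*T) = 5*(4*K*T) = 20*K*T)
V(h) = -71/3 + 100*h/3 (V(h) = 2/9 + ((20*15*h - 197) - 18)/9 = 2/9 + ((300*h - 197) - 18)/9 = 2/9 + ((-197 + 300*h) - 18)/9 = 2/9 + (-215 + 300*h)/9 = 2/9 + (-215/9 + 100*h/3) = -71/3 + 100*h/3)
w(-65) + V(-582) = 601*√(-65) + (-71/3 + (100/3)*(-582)) = 601*(I*√65) + (-71/3 - 19400) = 601*I*√65 - 58271/3 = -58271/3 + 601*I*√65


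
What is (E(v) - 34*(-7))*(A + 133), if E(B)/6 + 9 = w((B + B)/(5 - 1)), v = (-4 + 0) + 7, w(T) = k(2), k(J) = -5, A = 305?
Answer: 67452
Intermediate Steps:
w(T) = -5
v = 3 (v = -4 + 7 = 3)
E(B) = -84 (E(B) = -54 + 6*(-5) = -54 - 30 = -84)
(E(v) - 34*(-7))*(A + 133) = (-84 - 34*(-7))*(305 + 133) = (-84 + 238)*438 = 154*438 = 67452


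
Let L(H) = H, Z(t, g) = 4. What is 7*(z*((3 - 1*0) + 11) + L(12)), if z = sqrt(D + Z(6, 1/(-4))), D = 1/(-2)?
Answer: 84 + 49*sqrt(14) ≈ 267.34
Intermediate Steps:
D = -1/2 ≈ -0.50000
z = sqrt(14)/2 (z = sqrt(-1/2 + 4) = sqrt(7/2) = sqrt(14)/2 ≈ 1.8708)
7*(z*((3 - 1*0) + 11) + L(12)) = 7*((sqrt(14)/2)*((3 - 1*0) + 11) + 12) = 7*((sqrt(14)/2)*((3 + 0) + 11) + 12) = 7*((sqrt(14)/2)*(3 + 11) + 12) = 7*((sqrt(14)/2)*14 + 12) = 7*(7*sqrt(14) + 12) = 7*(12 + 7*sqrt(14)) = 84 + 49*sqrt(14)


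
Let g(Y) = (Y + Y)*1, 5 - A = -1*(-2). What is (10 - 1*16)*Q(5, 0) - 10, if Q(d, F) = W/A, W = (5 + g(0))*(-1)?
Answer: 0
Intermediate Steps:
A = 3 (A = 5 - (-1)*(-2) = 5 - 1*2 = 5 - 2 = 3)
g(Y) = 2*Y (g(Y) = (2*Y)*1 = 2*Y)
W = -5 (W = (5 + 2*0)*(-1) = (5 + 0)*(-1) = 5*(-1) = -5)
Q(d, F) = -5/3
(10 - 1*16)*Q(5, 0) - 10 = (10 - 1*16)*(-5/3) - 10 = (10 - 16)*(-5/3) - 10 = -6*(-5/3) - 10 = 10 - 10 = 0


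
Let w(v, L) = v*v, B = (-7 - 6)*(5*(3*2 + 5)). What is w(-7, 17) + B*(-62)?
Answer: 44379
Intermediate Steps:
B = -715 (B = -65*(6 + 5) = -65*11 = -13*55 = -715)
w(v, L) = v**2
w(-7, 17) + B*(-62) = (-7)**2 - 715*(-62) = 49 + 44330 = 44379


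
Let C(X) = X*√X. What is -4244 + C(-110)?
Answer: -4244 - 110*I*√110 ≈ -4244.0 - 1153.7*I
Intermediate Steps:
C(X) = X^(3/2)
-4244 + C(-110) = -4244 + (-110)^(3/2) = -4244 - 110*I*√110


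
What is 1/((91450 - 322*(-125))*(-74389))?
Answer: -1/9797031300 ≈ -1.0207e-10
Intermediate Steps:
1/((91450 - 322*(-125))*(-74389)) = -1/74389/(91450 + 40250) = -1/74389/131700 = (1/131700)*(-1/74389) = -1/9797031300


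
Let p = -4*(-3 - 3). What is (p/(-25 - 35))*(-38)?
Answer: 76/5 ≈ 15.200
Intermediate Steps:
p = 24 (p = -4*(-6) = 24)
(p/(-25 - 35))*(-38) = (24/(-25 - 35))*(-38) = (24/(-60))*(-38) = (24*(-1/60))*(-38) = -⅖*(-38) = 76/5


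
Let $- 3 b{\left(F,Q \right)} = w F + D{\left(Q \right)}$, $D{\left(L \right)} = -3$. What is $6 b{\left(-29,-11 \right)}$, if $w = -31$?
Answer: $-1792$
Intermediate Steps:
$b{\left(F,Q \right)} = 1 + \frac{31 F}{3}$ ($b{\left(F,Q \right)} = - \frac{- 31 F - 3}{3} = - \frac{-3 - 31 F}{3} = 1 + \frac{31 F}{3}$)
$6 b{\left(-29,-11 \right)} = 6 \left(1 + \frac{31}{3} \left(-29\right)\right) = 6 \left(1 - \frac{899}{3}\right) = 6 \left(- \frac{896}{3}\right) = -1792$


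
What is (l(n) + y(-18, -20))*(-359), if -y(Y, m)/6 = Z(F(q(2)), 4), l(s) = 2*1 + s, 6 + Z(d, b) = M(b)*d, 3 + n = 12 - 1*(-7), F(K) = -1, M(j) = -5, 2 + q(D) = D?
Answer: -8616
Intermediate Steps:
q(D) = -2 + D
n = 16 (n = -3 + (12 - 1*(-7)) = -3 + (12 + 7) = -3 + 19 = 16)
Z(d, b) = -6 - 5*d
l(s) = 2 + s
y(Y, m) = 6 (y(Y, m) = -6*(-6 - 5*(-1)) = -6*(-6 + 5) = -6*(-1) = 6)
(l(n) + y(-18, -20))*(-359) = ((2 + 16) + 6)*(-359) = (18 + 6)*(-359) = 24*(-359) = -8616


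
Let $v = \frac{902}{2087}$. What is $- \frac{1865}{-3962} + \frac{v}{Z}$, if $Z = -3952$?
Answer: $\frac{3844654509}{8169469672} \approx 0.47061$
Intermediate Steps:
$v = \frac{902}{2087}$ ($v = 902 \cdot \frac{1}{2087} = \frac{902}{2087} \approx 0.4322$)
$- \frac{1865}{-3962} + \frac{v}{Z} = - \frac{1865}{-3962} + \frac{902}{2087 \left(-3952\right)} = \left(-1865\right) \left(- \frac{1}{3962}\right) + \frac{902}{2087} \left(- \frac{1}{3952}\right) = \frac{1865}{3962} - \frac{451}{4123912} = \frac{3844654509}{8169469672}$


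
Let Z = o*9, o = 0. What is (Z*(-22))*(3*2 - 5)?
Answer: 0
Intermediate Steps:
Z = 0 (Z = 0*9 = 0)
(Z*(-22))*(3*2 - 5) = (0*(-22))*(3*2 - 5) = 0*(6 - 5) = 0*1 = 0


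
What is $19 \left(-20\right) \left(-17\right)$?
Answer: $6460$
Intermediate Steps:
$19 \left(-20\right) \left(-17\right) = \left(-380\right) \left(-17\right) = 6460$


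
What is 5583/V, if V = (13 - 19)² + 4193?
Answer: 5583/4229 ≈ 1.3202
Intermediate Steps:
V = 4229 (V = (-6)² + 4193 = 36 + 4193 = 4229)
5583/V = 5583/4229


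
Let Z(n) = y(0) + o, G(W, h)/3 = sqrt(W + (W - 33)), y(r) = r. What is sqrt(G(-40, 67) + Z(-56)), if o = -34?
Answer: sqrt(-34 + 3*I*sqrt(113)) ≈ 2.5115 + 6.3488*I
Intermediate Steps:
G(W, h) = 3*sqrt(-33 + 2*W) (G(W, h) = 3*sqrt(W + (W - 33)) = 3*sqrt(W + (-33 + W)) = 3*sqrt(-33 + 2*W))
Z(n) = -34 (Z(n) = 0 - 34 = -34)
sqrt(G(-40, 67) + Z(-56)) = sqrt(3*sqrt(-33 + 2*(-40)) - 34) = sqrt(3*sqrt(-33 - 80) - 34) = sqrt(3*sqrt(-113) - 34) = sqrt(3*(I*sqrt(113)) - 34) = sqrt(3*I*sqrt(113) - 34) = sqrt(-34 + 3*I*sqrt(113))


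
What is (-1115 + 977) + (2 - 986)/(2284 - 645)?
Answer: -227166/1639 ≈ -138.60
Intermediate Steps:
(-1115 + 977) + (2 - 986)/(2284 - 645) = -138 - 984/1639 = -227166/1639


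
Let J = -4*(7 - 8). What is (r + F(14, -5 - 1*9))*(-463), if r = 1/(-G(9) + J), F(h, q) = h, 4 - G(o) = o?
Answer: -58801/9 ≈ -6533.4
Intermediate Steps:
G(o) = 4 - o
J = 4 (J = -4*(-1) = 4)
r = ⅑ (r = 1/(-(4 - 1*9) + 4) = 1/(-(4 - 9) + 4) = 1/(-1*(-5) + 4) = 1/(5 + 4) = 1/9 = ⅑ ≈ 0.11111)
(r + F(14, -5 - 1*9))*(-463) = (⅑ + 14)*(-463) = (127/9)*(-463) = -58801/9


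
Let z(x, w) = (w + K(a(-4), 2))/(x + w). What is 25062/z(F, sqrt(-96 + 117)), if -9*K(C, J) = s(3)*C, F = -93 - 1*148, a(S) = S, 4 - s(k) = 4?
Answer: 25062 - 2013314*sqrt(21)/7 ≈ -1.2930e+6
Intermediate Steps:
s(k) = 0 (s(k) = 4 - 1*4 = 4 - 4 = 0)
F = -241 (F = -93 - 148 = -241)
K(C, J) = 0 (K(C, J) = -0*C = -1/9*0 = 0)
z(x, w) = w/(w + x) (z(x, w) = (w + 0)/(x + w) = w/(w + x))
25062/z(F, sqrt(-96 + 117)) = 25062/((sqrt(-96 + 117)/(sqrt(-96 + 117) - 241))) = 25062/((sqrt(21)/(sqrt(21) - 241))) = 25062/((sqrt(21)/(-241 + sqrt(21)))) = 25062*(sqrt(21)*(-241 + sqrt(21))/21) = 8354*sqrt(21)*(-241 + sqrt(21))/7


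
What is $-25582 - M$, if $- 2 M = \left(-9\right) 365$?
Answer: $- \frac{54449}{2} \approx -27225.0$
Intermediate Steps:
$M = \frac{3285}{2}$ ($M = - \frac{\left(-9\right) 365}{2} = \left(- \frac{1}{2}\right) \left(-3285\right) = \frac{3285}{2} \approx 1642.5$)
$-25582 - M = -25582 - \frac{3285}{2} = - \frac{54449}{2}$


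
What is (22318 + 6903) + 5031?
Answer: 34252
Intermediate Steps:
(22318 + 6903) + 5031 = 29221 + 5031 = 34252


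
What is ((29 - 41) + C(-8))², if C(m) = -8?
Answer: 400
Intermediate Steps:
((29 - 41) + C(-8))² = ((29 - 41) - 8)² = (-12 - 8)² = (-20)² = 400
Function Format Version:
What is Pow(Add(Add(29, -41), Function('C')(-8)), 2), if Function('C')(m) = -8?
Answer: 400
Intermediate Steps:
Pow(Add(Add(29, -41), Function('C')(-8)), 2) = Pow(Add(Add(29, -41), -8), 2) = Pow(Add(-12, -8), 2) = Pow(-20, 2) = 400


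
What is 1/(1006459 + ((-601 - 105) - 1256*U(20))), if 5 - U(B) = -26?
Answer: 1/966817 ≈ 1.0343e-6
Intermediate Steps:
U(B) = 31 (U(B) = 5 - 1*(-26) = 5 + 26 = 31)
1/(1006459 + ((-601 - 105) - 1256*U(20))) = 1/(1006459 + ((-601 - 105) - 1256*31)) = 1/(1006459 + (-706 - 38936)) = 1/(1006459 - 39642) = 1/966817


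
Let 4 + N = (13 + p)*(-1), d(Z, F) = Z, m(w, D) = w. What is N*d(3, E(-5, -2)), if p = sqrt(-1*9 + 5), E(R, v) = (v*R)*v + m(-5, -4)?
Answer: -51 - 6*I ≈ -51.0 - 6.0*I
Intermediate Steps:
E(R, v) = -5 + R*v**2 (E(R, v) = (v*R)*v - 5 = (R*v)*v - 5 = R*v**2 - 5 = -5 + R*v**2)
p = 2*I (p = sqrt(-9 + 5) = sqrt(-4) = 2*I ≈ 2.0*I)
N = -17 - 2*I (N = -4 + (13 + 2*I)*(-1) = -4 + (-13 - 2*I) = -17 - 2*I ≈ -17.0 - 2.0*I)
N*d(3, E(-5, -2)) = (-17 - 2*I)*3 = -51 - 6*I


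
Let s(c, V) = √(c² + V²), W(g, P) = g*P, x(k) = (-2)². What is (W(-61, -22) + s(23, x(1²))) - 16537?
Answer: -15195 + √545 ≈ -15172.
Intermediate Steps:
x(k) = 4
W(g, P) = P*g
s(c, V) = √(V² + c²)
(W(-61, -22) + s(23, x(1²))) - 16537 = (-22*(-61) + √(4² + 23²)) - 16537 = (1342 + √(16 + 529)) - 16537 = (1342 + √545) - 16537 = -15195 + √545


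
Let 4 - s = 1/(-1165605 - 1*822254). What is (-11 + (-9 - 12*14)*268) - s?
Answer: -94325897410/1987859 ≈ -47451.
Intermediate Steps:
s = 7951437/1987859 (s = 4 - 1/(-1165605 - 1*822254) = 4 - 1/(-1165605 - 822254) = 4 - 1/(-1987859) = 4 - 1*(-1/1987859) = 4 + 1/1987859 = 7951437/1987859 ≈ 4.0000)
(-11 + (-9 - 12*14)*268) - s = (-11 + (-9 - 12*14)*268) - 1*7951437/1987859 = (-11 + (-9 - 168)*268) - 7951437/1987859 = (-11 - 177*268) - 7951437/1987859 = (-11 - 47436) - 7951437/1987859 = -47447 - 7951437/1987859 = -94325897410/1987859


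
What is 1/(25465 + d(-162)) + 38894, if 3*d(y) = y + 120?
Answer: 989891195/25451 ≈ 38894.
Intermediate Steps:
d(y) = 40 + y/3 (d(y) = (y + 120)/3 = (120 + y)/3 = 40 + y/3)
1/(25465 + d(-162)) + 38894 = 1/(25465 + (40 + (⅓)*(-162))) + 38894 = 1/(25465 + (40 - 54)) + 38894 = 1/(25465 - 14) + 38894 = 1/25451 + 38894 = 989891195/25451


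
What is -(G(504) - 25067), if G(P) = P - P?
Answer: 25067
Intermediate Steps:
G(P) = 0
-(G(504) - 25067) = -(0 - 25067) = -1*(-25067) = 25067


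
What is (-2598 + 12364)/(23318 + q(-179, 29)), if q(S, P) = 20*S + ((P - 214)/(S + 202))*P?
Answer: 11822/23611 ≈ 0.50070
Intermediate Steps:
q(S, P) = 20*S + P*(-214 + P)/(202 + S) (q(S, P) = 20*S + ((-214 + P)/(202 + S))*P = 20*S + P*(-214 + P)/(202 + S))
(-2598 + 12364)/(23318 + q(-179, 29)) = (-2598 + 12364)/(23318 + (29² - 214*29 + 20*(-179)² + 4040*(-179))/(202 - 179)) = 9766/(23318 + (841 - 6206 + 20*32041 - 723160)/23) = 9766/(23318 + (841 - 6206 + 640820 - 723160)/23) = 9766/(23318 + (1/23)*(-87705)) = 9766/(23318 - 87705/23) = 9766/(448609/23) = 9766*(23/448609) = 11822/23611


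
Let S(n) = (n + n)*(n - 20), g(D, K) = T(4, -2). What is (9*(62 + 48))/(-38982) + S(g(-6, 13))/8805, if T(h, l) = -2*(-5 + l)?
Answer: -848107/19068695 ≈ -0.044476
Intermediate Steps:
T(h, l) = 10 - 2*l
g(D, K) = 14 (g(D, K) = 10 - 2*(-2) = 10 + 4 = 14)
S(n) = 2*n*(-20 + n) (S(n) = (2*n)*(-20 + n) = 2*n*(-20 + n))
(9*(62 + 48))/(-38982) + S(g(-6, 13))/8805 = (9*(62 + 48))/(-38982) + (2*14*(-20 + 14))/8805 = (9*110)*(-1/38982) + (2*14*(-6))*(1/8805) = 990*(-1/38982) - 168*1/8805 = -165/6497 - 56/2935 = -848107/19068695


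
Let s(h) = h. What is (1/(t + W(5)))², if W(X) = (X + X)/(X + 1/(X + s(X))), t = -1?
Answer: 2601/2401 ≈ 1.0833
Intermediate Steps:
W(X) = 2*X/(X + 1/(2*X)) (W(X) = (X + X)/(X + 1/(X + X)) = (2*X)/(X + 1/(2*X)) = 2*X/(X + 1/(2*X)))
(1/(t + W(5)))² = (1/(-1 + 4*5²/(1 + 2*5²)))² = (1/(-1 + 4*25/(1 + 2*25)))² = (1/(-1 + 4*25/(1 + 50)))² = (1/(-1 + 4*25/51))² = (1/(-1 + 4*25*(1/51)))² = (1/(-1 + 100/51))² = (1/(49/51))² = (51/49)² = 2601/2401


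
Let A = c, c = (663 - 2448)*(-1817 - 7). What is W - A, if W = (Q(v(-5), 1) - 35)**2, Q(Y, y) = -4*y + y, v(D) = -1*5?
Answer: -3254396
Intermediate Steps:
v(D) = -5
Q(Y, y) = -3*y
c = 3255840 (c = -1785*(-1824) = 3255840)
W = 1444 (W = (-3*1 - 35)**2 = (-3 - 35)**2 = (-38)**2 = 1444)
A = 3255840
W - A = 1444 - 1*3255840 = 1444 - 3255840 = -3254396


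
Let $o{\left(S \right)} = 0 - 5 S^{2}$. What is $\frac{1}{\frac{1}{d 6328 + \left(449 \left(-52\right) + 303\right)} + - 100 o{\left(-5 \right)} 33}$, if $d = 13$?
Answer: $\frac{59219}{24427837501} \approx 2.4242 \cdot 10^{-6}$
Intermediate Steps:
$o{\left(S \right)} = - 5 S^{2}$
$\frac{1}{\frac{1}{d 6328 + \left(449 \left(-52\right) + 303\right)} + - 100 o{\left(-5 \right)} 33} = \frac{1}{\frac{1}{13 \cdot 6328 + \left(449 \left(-52\right) + 303\right)} + - 100 \left(- 5 \left(-5\right)^{2}\right) 33} = \frac{1}{\frac{1}{82264 + \left(-23348 + 303\right)} + - 100 \left(\left(-5\right) 25\right) 33} = \frac{1}{\frac{1}{82264 - 23045} + \left(-100\right) \left(-125\right) 33} = \frac{1}{\frac{1}{59219} + 12500 \cdot 33} = \frac{1}{\frac{1}{59219} + 412500} = \frac{1}{\frac{24427837501}{59219}} = \frac{59219}{24427837501}$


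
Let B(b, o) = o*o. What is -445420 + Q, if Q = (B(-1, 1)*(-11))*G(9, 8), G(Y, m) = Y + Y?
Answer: -445618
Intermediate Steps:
G(Y, m) = 2*Y
B(b, o) = o²
Q = -198 (Q = (1²*(-11))*(2*9) = (1*(-11))*18 = -11*18 = -198)
-445420 + Q = -445420 - 198 = -445618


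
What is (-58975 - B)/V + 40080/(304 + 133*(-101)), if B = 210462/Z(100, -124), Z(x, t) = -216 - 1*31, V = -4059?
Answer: 7805345473/692777943 ≈ 11.267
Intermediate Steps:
Z(x, t) = -247 (Z(x, t) = -216 - 31 = -247)
B = -210462/247 (B = 210462/(-247) = 210462*(-1/247) = -210462/247 ≈ -852.07)
(-58975 - B)/V + 40080/(304 + 133*(-101)) = (-58975 - 1*(-210462/247))/(-4059) + 40080/(304 + 133*(-101)) = (-58975 + 210462/247)*(-1/4059) + 40080/(304 - 13433) = -14356363/247*(-1/4059) + 40080/(-13129) = 14356363/1002573 + 40080*(-1/13129) = 14356363/1002573 - 40080/13129 = 7805345473/692777943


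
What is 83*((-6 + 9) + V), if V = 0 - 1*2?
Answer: 83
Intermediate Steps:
V = -2 (V = 0 - 2 = -2)
83*((-6 + 9) + V) = 83*((-6 + 9) - 2) = 83*(3 - 2) = 83*1 = 83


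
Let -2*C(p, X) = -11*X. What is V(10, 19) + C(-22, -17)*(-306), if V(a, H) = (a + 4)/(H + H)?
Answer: 543616/19 ≈ 28611.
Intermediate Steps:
C(p, X) = 11*X/2 (C(p, X) = -(-11)*X/2 = 11*X/2)
V(a, H) = (4 + a)/(2*H) (V(a, H) = (4 + a)/((2*H)) = (4 + a)*(1/(2*H)) = (4 + a)/(2*H))
V(10, 19) + C(-22, -17)*(-306) = (½)*(4 + 10)/19 + ((11/2)*(-17))*(-306) = (½)*(1/19)*14 - 187/2*(-306) = 7/19 + 28611 = 543616/19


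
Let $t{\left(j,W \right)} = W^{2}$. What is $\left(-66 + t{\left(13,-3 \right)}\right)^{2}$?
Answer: $3249$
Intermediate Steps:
$\left(-66 + t{\left(13,-3 \right)}\right)^{2} = \left(-66 + \left(-3\right)^{2}\right)^{2} = \left(-66 + 9\right)^{2} = \left(-57\right)^{2} = 3249$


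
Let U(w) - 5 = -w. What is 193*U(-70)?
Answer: 14475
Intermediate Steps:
U(w) = 5 - w
193*U(-70) = 193*(5 - 1*(-70)) = 193*(5 + 70) = 193*75 = 14475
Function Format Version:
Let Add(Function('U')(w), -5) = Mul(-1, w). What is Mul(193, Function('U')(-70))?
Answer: 14475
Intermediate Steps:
Function('U')(w) = Add(5, Mul(-1, w))
Mul(193, Function('U')(-70)) = Mul(193, Add(5, Mul(-1, -70))) = Mul(193, Add(5, 70)) = Mul(193, 75) = 14475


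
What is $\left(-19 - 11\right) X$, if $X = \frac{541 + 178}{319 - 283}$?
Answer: $- \frac{3595}{6} \approx -599.17$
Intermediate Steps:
$X = \frac{719}{36} \approx 19.972$
$\left(-19 - 11\right) X = \left(-19 - 11\right) \frac{719}{36} = \left(-30\right) \frac{719}{36} = - \frac{3595}{6}$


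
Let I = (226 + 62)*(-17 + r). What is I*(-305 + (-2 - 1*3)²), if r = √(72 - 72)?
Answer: 1370880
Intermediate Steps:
r = 0 (r = √0 = 0)
I = -4896 (I = (226 + 62)*(-17 + 0) = 288*(-17) = -4896)
I*(-305 + (-2 - 1*3)²) = -4896*(-305 + (-2 - 1*3)²) = -4896*(-305 + (-2 - 3)²) = -4896*(-305 + (-5)²) = -4896*(-305 + 25) = -4896*(-280) = 1370880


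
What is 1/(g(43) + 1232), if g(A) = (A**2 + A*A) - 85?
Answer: 1/4845 ≈ 0.00020640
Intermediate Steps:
g(A) = -85 + 2*A**2 (g(A) = (A**2 + A**2) - 85 = 2*A**2 - 85 = -85 + 2*A**2)
1/(g(43) + 1232) = 1/((-85 + 2*43**2) + 1232) = 1/((-85 + 2*1849) + 1232) = 1/((-85 + 3698) + 1232) = 1/(3613 + 1232) = 1/4845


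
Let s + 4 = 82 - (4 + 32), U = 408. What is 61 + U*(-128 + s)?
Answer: -35027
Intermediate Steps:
s = 42 (s = -4 + (82 - (4 + 32)) = -4 + (82 - 1*36) = -4 + (82 - 36) = -4 + 46 = 42)
61 + U*(-128 + s) = 61 + 408*(-128 + 42) = 61 + 408*(-86) = 61 - 35088 = -35027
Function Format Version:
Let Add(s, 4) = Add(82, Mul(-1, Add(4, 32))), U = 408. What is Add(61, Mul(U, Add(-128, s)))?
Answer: -35027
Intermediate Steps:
s = 42 (s = Add(-4, Add(82, Mul(-1, Add(4, 32)))) = Add(-4, Add(82, Mul(-1, 36))) = Add(-4, Add(82, -36)) = Add(-4, 46) = 42)
Add(61, Mul(U, Add(-128, s))) = Add(61, Mul(408, Add(-128, 42))) = Add(61, Mul(408, -86)) = Add(61, -35088) = -35027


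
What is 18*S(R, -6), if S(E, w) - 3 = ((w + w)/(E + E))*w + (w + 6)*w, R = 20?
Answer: 432/5 ≈ 86.400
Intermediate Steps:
S(E, w) = 3 + w*(6 + w) + w²/E (S(E, w) = 3 + (((w + w)/(E + E))*w + (w + 6)*w) = 3 + (((2*w)/((2*E)))*w + (6 + w)*w) = 3 + (((2*w)*(1/(2*E)))*w + w*(6 + w)) = 3 + ((w/E)*w + w*(6 + w)) = 3 + (w²/E + w*(6 + w)) = 3 + (w*(6 + w) + w²/E) = 3 + w*(6 + w) + w²/E)
18*S(R, -6) = 18*(3 + (-6)² + 6*(-6) + (-6)²/20) = 18*(3 + 36 - 36 + (1/20)*36) = 18*(3 + 36 - 36 + 9/5) = 18*(24/5) = 432/5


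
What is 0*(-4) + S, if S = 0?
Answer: 0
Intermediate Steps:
0*(-4) + S = 0*(-4) + 0 = 0 + 0 = 0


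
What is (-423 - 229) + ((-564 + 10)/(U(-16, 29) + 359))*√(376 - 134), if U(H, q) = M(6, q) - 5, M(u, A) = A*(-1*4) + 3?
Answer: -652 - 6094*√2/241 ≈ -687.76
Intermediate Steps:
M(u, A) = 3 - 4*A (M(u, A) = A*(-4) + 3 = -4*A + 3 = 3 - 4*A)
U(H, q) = -2 - 4*q (U(H, q) = (3 - 4*q) - 5 = -2 - 4*q)
(-423 - 229) + ((-564 + 10)/(U(-16, 29) + 359))*√(376 - 134) = (-423 - 229) + ((-564 + 10)/((-2 - 4*29) + 359))*√(376 - 134) = -652 + (-554/((-2 - 116) + 359))*√242 = -652 + (-554/(-118 + 359))*(11*√2) = -652 + (-554/241)*(11*√2) = -652 + (-554*1/241)*(11*√2) = -652 - 6094*√2/241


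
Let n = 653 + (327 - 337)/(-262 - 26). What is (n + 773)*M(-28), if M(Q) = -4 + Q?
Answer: -410698/9 ≈ -45633.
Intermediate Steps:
n = 94037/144 (n = 653 - 10/(-288) = 653 - 10*(-1/288) = 653 + 5/144 = 94037/144 ≈ 653.04)
(n + 773)*M(-28) = (94037/144 + 773)*(-4 - 28) = (205349/144)*(-32) = -410698/9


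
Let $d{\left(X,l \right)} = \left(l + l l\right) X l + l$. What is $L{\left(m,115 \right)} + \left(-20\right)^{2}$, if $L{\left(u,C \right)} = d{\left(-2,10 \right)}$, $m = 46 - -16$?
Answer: $-1790$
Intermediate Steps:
$d{\left(X,l \right)} = l + X l \left(l + l^{2}\right)$ ($d{\left(X,l \right)} = \left(l + l^{2}\right) X l + l = X \left(l + l^{2}\right) l + l = X l \left(l + l^{2}\right) + l = l + X l \left(l + l^{2}\right)$)
$m = 62$ ($m = 46 + 16 = 62$)
$L{\left(u,C \right)} = -2190$ ($L{\left(u,C \right)} = 10 \left(1 - 20 - 2 \cdot 10^{2}\right) = 10 \left(1 - 20 - 200\right) = 10 \left(-219\right) = -2190$)
$L{\left(m,115 \right)} + \left(-20\right)^{2} = -2190 + \left(-20\right)^{2} = -2190 + 400 = -1790$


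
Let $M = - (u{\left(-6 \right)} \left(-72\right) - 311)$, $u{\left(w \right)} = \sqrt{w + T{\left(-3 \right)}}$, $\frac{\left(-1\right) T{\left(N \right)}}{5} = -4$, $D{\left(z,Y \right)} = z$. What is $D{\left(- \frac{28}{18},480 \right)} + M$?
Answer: $\frac{2785}{9} + 72 \sqrt{14} \approx 578.84$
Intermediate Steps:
$T{\left(N \right)} = 20$ ($T{\left(N \right)} = \left(-5\right) \left(-4\right) = 20$)
$u{\left(w \right)} = \sqrt{20 + w}$ ($u{\left(w \right)} = \sqrt{w + 20} = \sqrt{20 + w}$)
$M = 311 + 72 \sqrt{14}$ ($M = - (\sqrt{20 - 6} \left(-72\right) - 311) = - (\sqrt{14} \left(-72\right) - 311) = - (- 72 \sqrt{14} - 311) = - (-311 - 72 \sqrt{14}) = 311 + 72 \sqrt{14} \approx 580.4$)
$D{\left(- \frac{28}{18},480 \right)} + M = - \frac{28}{18} + \left(311 + 72 \sqrt{14}\right) = \left(-28\right) \frac{1}{18} + \left(311 + 72 \sqrt{14}\right) = - \frac{14}{9} + \left(311 + 72 \sqrt{14}\right) = \frac{2785}{9} + 72 \sqrt{14}$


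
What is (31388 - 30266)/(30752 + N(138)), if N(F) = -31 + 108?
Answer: 1122/30829 ≈ 0.036394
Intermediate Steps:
N(F) = 77
(31388 - 30266)/(30752 + N(138)) = (31388 - 30266)/(30752 + 77) = 1122/30829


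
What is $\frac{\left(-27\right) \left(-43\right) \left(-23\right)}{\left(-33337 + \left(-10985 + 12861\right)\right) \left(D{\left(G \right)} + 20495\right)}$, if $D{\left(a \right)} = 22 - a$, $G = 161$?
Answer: $\frac{8901}{213473372} \approx 4.1696 \cdot 10^{-5}$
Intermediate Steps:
$\frac{\left(-27\right) \left(-43\right) \left(-23\right)}{\left(-33337 + \left(-10985 + 12861\right)\right) \left(D{\left(G \right)} + 20495\right)} = \frac{\left(-27\right) \left(-43\right) \left(-23\right)}{\left(-33337 + \left(-10985 + 12861\right)\right) \left(\left(22 - 161\right) + 20495\right)} = \frac{1161 \left(-23\right)}{\left(-33337 + 1876\right) \left(\left(22 - 161\right) + 20495\right)} = - \frac{26703}{\left(-31461\right) \left(-139 + 20495\right)} = - \frac{26703}{\left(-31461\right) 20356} = - \frac{26703}{-640420116} = \left(-26703\right) \left(- \frac{1}{640420116}\right) = \frac{8901}{213473372}$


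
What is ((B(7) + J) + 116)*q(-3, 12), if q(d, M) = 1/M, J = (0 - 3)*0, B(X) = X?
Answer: 41/4 ≈ 10.250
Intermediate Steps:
J = 0 (J = -3*0 = 0)
((B(7) + J) + 116)*q(-3, 12) = ((7 + 0) + 116)/12 = (7 + 116)*(1/12) = 123*(1/12) = 41/4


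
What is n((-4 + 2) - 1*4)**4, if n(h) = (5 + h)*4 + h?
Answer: 10000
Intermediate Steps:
n(h) = 20 + 5*h (n(h) = (20 + 4*h) + h = 20 + 5*h)
n((-4 + 2) - 1*4)**4 = (20 + 5*((-4 + 2) - 1*4))**4 = (20 + 5*(-2 - 4))**4 = (20 + 5*(-6))**4 = (20 - 30)**4 = (-10)**4 = 10000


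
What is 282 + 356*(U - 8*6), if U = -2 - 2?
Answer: -18230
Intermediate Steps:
U = -4
282 + 356*(U - 8*6) = 282 + 356*(-4 - 8*6) = 282 + 356*(-4 - 48) = 282 + 356*(-52) = 282 - 18512 = -18230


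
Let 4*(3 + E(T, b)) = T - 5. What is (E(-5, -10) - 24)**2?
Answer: 3481/4 ≈ 870.25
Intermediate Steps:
E(T, b) = -17/4 + T/4 (E(T, b) = -3 + (T - 5)/4 = -3 + (-5 + T)/4 = -3 + (-5/4 + T/4) = -17/4 + T/4)
(E(-5, -10) - 24)**2 = ((-17/4 + (1/4)*(-5)) - 24)**2 = ((-17/4 - 5/4) - 24)**2 = (-11/2 - 24)**2 = (-59/2)**2 = 3481/4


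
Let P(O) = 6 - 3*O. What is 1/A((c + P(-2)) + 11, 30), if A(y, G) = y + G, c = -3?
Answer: 1/50 ≈ 0.020000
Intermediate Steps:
A(y, G) = G + y
1/A((c + P(-2)) + 11, 30) = 1/(30 + ((-3 + (6 - 3*(-2))) + 11)) = 1/(30 + ((-3 + (6 + 6)) + 11)) = 1/(30 + ((-3 + 12) + 11)) = 1/(30 + (9 + 11)) = 1/(30 + 20) = 1/50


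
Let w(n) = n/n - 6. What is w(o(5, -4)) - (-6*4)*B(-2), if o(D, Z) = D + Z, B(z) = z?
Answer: -53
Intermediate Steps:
w(n) = -5 (w(n) = 1 - 6 = -5)
w(o(5, -4)) - (-6*4)*B(-2) = -5 - (-6*4)*(-2) = -5 - (-24)*(-2) = -5 - 1*48 = -5 - 48 = -53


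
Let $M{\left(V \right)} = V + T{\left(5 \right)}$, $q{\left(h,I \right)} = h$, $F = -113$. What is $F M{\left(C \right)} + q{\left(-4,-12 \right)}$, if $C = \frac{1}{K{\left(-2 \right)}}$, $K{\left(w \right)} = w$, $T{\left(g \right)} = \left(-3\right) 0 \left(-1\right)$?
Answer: $\frac{105}{2} \approx 52.5$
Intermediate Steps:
$T{\left(g \right)} = 0$ ($T{\left(g \right)} = 0 \left(-1\right) = 0$)
$C = - \frac{1}{2}$ ($C = \frac{1}{-2} = - \frac{1}{2} \approx -0.5$)
$M{\left(V \right)} = V$ ($M{\left(V \right)} = V + 0 = V$)
$F M{\left(C \right)} + q{\left(-4,-12 \right)} = \left(-113\right) \left(- \frac{1}{2}\right) - 4 = \frac{113}{2} - 4 = \frac{105}{2}$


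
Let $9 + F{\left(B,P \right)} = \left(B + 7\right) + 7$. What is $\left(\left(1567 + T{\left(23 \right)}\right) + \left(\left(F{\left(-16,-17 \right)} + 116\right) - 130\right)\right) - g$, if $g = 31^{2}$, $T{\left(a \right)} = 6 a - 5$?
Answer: $714$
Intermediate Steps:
$T{\left(a \right)} = -5 + 6 a$
$F{\left(B,P \right)} = 5 + B$ ($F{\left(B,P \right)} = -9 + \left(\left(B + 7\right) + 7\right) = -9 + \left(\left(7 + B\right) + 7\right) = -9 + \left(14 + B\right) = 5 + B$)
$g = 961$
$\left(\left(1567 + T{\left(23 \right)}\right) + \left(\left(F{\left(-16,-17 \right)} + 116\right) - 130\right)\right) - g = \left(\left(1567 + \left(-5 + 6 \cdot 23\right)\right) + \left(\left(\left(5 - 16\right) + 116\right) - 130\right)\right) - 961 = \left(\left(1567 + \left(-5 + 138\right)\right) + \left(\left(-11 + 116\right) - 130\right)\right) - 961 = \left(\left(1567 + 133\right) + \left(105 - 130\right)\right) - 961 = \left(1700 - 25\right) - 961 = 1675 - 961 = 714$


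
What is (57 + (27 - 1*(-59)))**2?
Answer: 20449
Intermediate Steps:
(57 + (27 - 1*(-59)))**2 = (57 + (27 + 59))**2 = (57 + 86)**2 = 143**2 = 20449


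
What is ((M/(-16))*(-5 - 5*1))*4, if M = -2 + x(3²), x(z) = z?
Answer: 35/2 ≈ 17.500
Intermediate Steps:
M = 7 (M = -2 + 3² = -2 + 9 = 7)
((M/(-16))*(-5 - 5*1))*4 = ((7/(-16))*(-5 - 5*1))*4 = ((7*(-1/16))*(-5 - 5))*4 = -7/16*(-10)*4 = (35/8)*4 = 35/2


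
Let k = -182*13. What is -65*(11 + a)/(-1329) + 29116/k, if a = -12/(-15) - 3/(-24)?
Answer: -49148291/4192552 ≈ -11.723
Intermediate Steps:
k = -2366
a = 37/40 (a = -12*(-1/15) - 3*(-1/24) = ⅘ + ⅛ = 37/40 ≈ 0.92500)
-65*(11 + a)/(-1329) + 29116/k = -65*(11 + 37/40)/(-1329) + 29116/(-2366) = -65*477/40*(-1/1329) + 29116*(-1/2366) = -6201/8*(-1/1329) - 14558/1183 = 2067/3544 - 14558/1183 = -49148291/4192552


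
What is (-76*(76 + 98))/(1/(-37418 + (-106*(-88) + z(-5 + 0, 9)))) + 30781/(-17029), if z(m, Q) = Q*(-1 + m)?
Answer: 6337789432643/17029 ≈ 3.7218e+8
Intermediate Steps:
(-76*(76 + 98))/(1/(-37418 + (-106*(-88) + z(-5 + 0, 9)))) + 30781/(-17029) = (-76*(76 + 98))/(1/(-37418 + (-106*(-88) + 9*(-1 + (-5 + 0))))) + 30781/(-17029) = (-76*174)/(1/(-37418 + (9328 + 9*(-1 - 5)))) + 30781*(-1/17029) = -(-371462160 - 714096) - 30781/17029 = -13224/(1/(-37418 + (9328 - 54))) - 30781/17029 = -13224/(1/(-37418 + 9274)) - 30781/17029 = -13224/(1/(-28144)) - 30781/17029 = -13224/(-1/28144) - 30781/17029 = -13224*(-28144) - 30781/17029 = 372176256 - 30781/17029 = 6337789432643/17029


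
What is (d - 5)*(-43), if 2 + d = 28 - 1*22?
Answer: 43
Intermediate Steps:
d = 4 (d = -2 + (28 - 1*22) = -2 + (28 - 22) = -2 + 6 = 4)
(d - 5)*(-43) = (4 - 5)*(-43) = -1*(-43) = 43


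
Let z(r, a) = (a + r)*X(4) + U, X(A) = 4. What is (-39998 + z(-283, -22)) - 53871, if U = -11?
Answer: -95100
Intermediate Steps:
z(r, a) = -11 + 4*a + 4*r (z(r, a) = (a + r)*4 - 11 = (4*a + 4*r) - 11 = -11 + 4*a + 4*r)
(-39998 + z(-283, -22)) - 53871 = (-39998 + (-11 + 4*(-22) + 4*(-283))) - 53871 = (-39998 + (-11 - 88 - 1132)) - 53871 = (-39998 - 1231) - 53871 = -41229 - 53871 = -95100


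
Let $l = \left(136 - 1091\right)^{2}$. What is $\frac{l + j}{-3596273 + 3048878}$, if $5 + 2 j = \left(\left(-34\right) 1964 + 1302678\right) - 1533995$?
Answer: $- \frac{762976}{547395} \approx -1.3938$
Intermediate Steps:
$l = 912025$ ($l = \left(-955\right)^{2} = 912025$)
$j = -149049$ ($j = - \frac{5}{2} + \frac{\left(\left(-34\right) 1964 + 1302678\right) - 1533995}{2} = - \frac{5}{2} + \frac{\left(-66776 + 1302678\right) - 1533995}{2} = - \frac{5}{2} + \frac{1235902 - 1533995}{2} = - \frac{5}{2} + \frac{1}{2} \left(-298093\right) = - \frac{5}{2} - \frac{298093}{2} = -149049$)
$\frac{l + j}{-3596273 + 3048878} = \frac{912025 - 149049}{-3596273 + 3048878} = \frac{762976}{-547395} = 762976 \left(- \frac{1}{547395}\right) = - \frac{762976}{547395}$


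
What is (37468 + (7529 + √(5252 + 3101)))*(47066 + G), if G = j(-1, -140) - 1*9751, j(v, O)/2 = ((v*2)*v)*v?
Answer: 1678883067 + 37311*√8353 ≈ 1.6823e+9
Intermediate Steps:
j(v, O) = 4*v³ (j(v, O) = 2*(((v*2)*v)*v) = 2*(((2*v)*v)*v) = 2*((2*v²)*v) = 2*(2*v³) = 4*v³)
G = -9755 (G = 4*(-1)³ - 1*9751 = 4*(-1) - 9751 = -4 - 9751 = -9755)
(37468 + (7529 + √(5252 + 3101)))*(47066 + G) = (37468 + (7529 + √(5252 + 3101)))*(47066 - 9755) = (37468 + (7529 + √8353))*37311 = (44997 + √8353)*37311 = 1678883067 + 37311*√8353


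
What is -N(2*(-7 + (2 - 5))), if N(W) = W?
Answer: 20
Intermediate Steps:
-N(2*(-7 + (2 - 5))) = -2*(-7 + (2 - 5)) = -2*(-7 - 3) = -2*(-10) = -1*(-20) = 20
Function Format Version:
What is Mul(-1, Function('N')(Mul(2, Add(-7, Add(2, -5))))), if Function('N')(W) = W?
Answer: 20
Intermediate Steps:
Mul(-1, Function('N')(Mul(2, Add(-7, Add(2, -5))))) = Mul(-1, Mul(2, Add(-7, Add(2, -5)))) = Mul(-1, Mul(2, Add(-7, -3))) = Mul(-1, Mul(2, -10)) = Mul(-1, -20) = 20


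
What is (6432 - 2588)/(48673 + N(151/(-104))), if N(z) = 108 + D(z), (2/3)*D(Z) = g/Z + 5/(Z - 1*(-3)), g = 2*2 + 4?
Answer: 93451484/1185831743 ≈ 0.078807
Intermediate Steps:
g = 8 (g = 4 + 4 = 8)
D(Z) = 12/Z + 15/(2*(3 + Z)) (D(Z) = 3*(8/Z + 5/(Z - 1*(-3)))/2 = 3*(8/Z + 5/(Z + 3))/2 = 3*(8/Z + 5/(3 + Z))/2 = 3*(5/(3 + Z) + 8/Z)/2 = 12/Z + 15/(2*(3 + Z)))
N(z) = 108 + 3*(24 + 13*z)/(2*z*(3 + z))
(6432 - 2588)/(48673 + N(151/(-104))) = (6432 - 2588)/(48673 + 3*(24 + 72*(151/(-104))² + 229*(151/(-104)))/(2*((151/(-104)))*(3 + 151/(-104)))) = 3844/(48673 + 3*(24 + 72*(151*(-1/104))² + 229*(151*(-1/104)))/(2*((151*(-1/104)))*(3 + 151*(-1/104)))) = 3844/(48673 + 3*(24 + 72*(-151/104)² + 229*(-151/104))/(2*(-151/104)*(3 - 151/104))) = 3844/(48673 + (3/2)*(-104/151)*(24 + 72*(22801/10816) - 34579/104)/(161/104)) = 3844/(48673 + (3/2)*(-104/151)*(104/161)*(24 + 205209/1352 - 34579/104)) = 3844/(48673 + (3/2)*(-104/151)*(104/161)*(-105935/676)) = 3844/(48673 + 2542440/24311) = 3844/(1185831743/24311) = 3844*(24311/1185831743) = 93451484/1185831743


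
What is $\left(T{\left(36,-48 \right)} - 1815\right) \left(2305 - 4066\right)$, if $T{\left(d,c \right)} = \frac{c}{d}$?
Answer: $3198563$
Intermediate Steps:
$\left(T{\left(36,-48 \right)} - 1815\right) \left(2305 - 4066\right) = \left(- \frac{48}{36} - 1815\right) \left(2305 - 4066\right) = \left(\left(-48\right) \frac{1}{36} - 1815\right) \left(-1761\right) = \left(- \frac{4}{3} - 1815\right) \left(-1761\right) = \left(- \frac{5449}{3}\right) \left(-1761\right) = 3198563$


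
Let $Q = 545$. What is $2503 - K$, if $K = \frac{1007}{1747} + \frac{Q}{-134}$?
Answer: $\frac{586764471}{234098} \approx 2506.5$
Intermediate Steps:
$K = - \frac{817177}{234098}$ ($K = \frac{1007}{1747} + \frac{545}{-134} = 1007 \cdot \frac{1}{1747} + 545 \left(- \frac{1}{134}\right) = \frac{1007}{1747} - \frac{545}{134} = - \frac{817177}{234098} \approx -3.4907$)
$2503 - K = 2503 - - \frac{817177}{234098} = 2503 + \frac{817177}{234098} = \frac{586764471}{234098}$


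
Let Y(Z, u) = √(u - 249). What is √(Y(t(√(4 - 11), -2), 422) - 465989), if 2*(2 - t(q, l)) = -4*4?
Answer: √(-465989 + √173) ≈ 682.62*I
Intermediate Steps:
t(q, l) = 10 (t(q, l) = 2 - (-2)*4 = 2 - ½*(-16) = 2 + 8 = 10)
Y(Z, u) = √(-249 + u)
√(Y(t(√(4 - 11), -2), 422) - 465989) = √(√(-249 + 422) - 465989) = √(√173 - 465989) = √(-465989 + √173)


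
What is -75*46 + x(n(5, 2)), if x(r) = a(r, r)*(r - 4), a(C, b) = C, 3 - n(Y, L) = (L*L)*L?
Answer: -3405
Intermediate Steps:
n(Y, L) = 3 - L**3 (n(Y, L) = 3 - L*L*L = 3 - L**2*L = 3 - L**3)
x(r) = r*(-4 + r) (x(r) = r*(r - 4) = r*(-4 + r))
-75*46 + x(n(5, 2)) = -75*46 + (3 - 1*2**3)*(-4 + (3 - 1*2**3)) = -3450 + (3 - 1*8)*(-4 + (3 - 1*8)) = -3450 + (3 - 8)*(-4 + (3 - 8)) = -3450 - 5*(-4 - 5) = -3450 - 5*(-9) = -3450 + 45 = -3405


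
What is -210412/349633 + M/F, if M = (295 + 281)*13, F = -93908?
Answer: -5594355500/8208333941 ≈ -0.68155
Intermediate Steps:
M = 7488 (M = 576*13 = 7488)
-210412/349633 + M/F = -210412/349633 + 7488/(-93908) = -210412*1/349633 + 7488*(-1/93908) = -210412/349633 - 1872/23477 = -5594355500/8208333941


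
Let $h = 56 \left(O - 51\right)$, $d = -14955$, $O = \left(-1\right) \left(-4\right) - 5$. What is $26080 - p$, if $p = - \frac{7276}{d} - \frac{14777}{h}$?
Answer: $\frac{162216385579}{6221280} \approx 26074.0$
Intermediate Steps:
$O = -1$ ($O = 4 - 5 = -1$)
$h = -2912$ ($h = 56 \left(-1 - 51\right) = 56 \left(-52\right) = -2912$)
$p = \frac{34596821}{6221280}$ ($p = - \frac{7276}{-14955} - \frac{14777}{-2912} = \left(-7276\right) \left(- \frac{1}{14955}\right) - - \frac{2111}{416} = \frac{7276}{14955} + \frac{2111}{416} = \frac{34596821}{6221280} \approx 5.561$)
$26080 - p = 26080 - \frac{34596821}{6221280} = \frac{162216385579}{6221280}$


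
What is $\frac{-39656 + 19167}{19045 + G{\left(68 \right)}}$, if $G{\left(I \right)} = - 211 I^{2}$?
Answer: $\frac{20489}{956619} \approx 0.021418$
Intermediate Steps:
$\frac{-39656 + 19167}{19045 + G{\left(68 \right)}} = \frac{-39656 + 19167}{19045 - 211 \cdot 68^{2}} = - \frac{20489}{19045 - 975664} = - \frac{20489}{-956619} = \left(-20489\right) \left(- \frac{1}{956619}\right) = \frac{20489}{956619}$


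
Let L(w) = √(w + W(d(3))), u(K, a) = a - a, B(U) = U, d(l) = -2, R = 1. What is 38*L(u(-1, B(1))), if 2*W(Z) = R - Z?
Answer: 19*√6 ≈ 46.540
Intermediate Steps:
W(Z) = ½ - Z/2 (W(Z) = (1 - Z)/2 = ½ - Z/2)
u(K, a) = 0
L(w) = √(3/2 + w) (L(w) = √(w + (½ - ½*(-2))) = √(w + (½ + 1)) = √(w + 3/2) = √(3/2 + w))
38*L(u(-1, B(1))) = 38*(√(6 + 4*0)/2) = 38*(√(6 + 0)/2) = 38*(√6/2) = 19*√6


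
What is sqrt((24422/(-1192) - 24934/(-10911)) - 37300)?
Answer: I*sqrt(394532117089436823)/3251478 ≈ 193.18*I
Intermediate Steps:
sqrt((24422/(-1192) - 24934/(-10911)) - 37300) = sqrt((24422*(-1/1192) - 24934*(-1/10911)) - 37300) = sqrt((-12211/596 + 24934/10911) - 37300) = sqrt(-118373557/6502956 - 37300) = sqrt(-242678632357/6502956) = I*sqrt(394532117089436823)/3251478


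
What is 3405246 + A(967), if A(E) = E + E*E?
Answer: 4341302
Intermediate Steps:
A(E) = E + E²
3405246 + A(967) = 3405246 + 967*(1 + 967) = 3405246 + 967*968 = 3405246 + 936056 = 4341302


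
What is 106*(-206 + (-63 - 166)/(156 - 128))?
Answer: -317841/14 ≈ -22703.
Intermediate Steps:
106*(-206 + (-63 - 166)/(156 - 128)) = 106*(-206 - 229/28) = 106*(-5997/28) = -317841/14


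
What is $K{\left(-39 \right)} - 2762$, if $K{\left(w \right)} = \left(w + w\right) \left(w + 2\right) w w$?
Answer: $4386844$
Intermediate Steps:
$K{\left(w \right)} = 2 w^{3} \left(2 + w\right)$ ($K{\left(w \right)} = 2 w \left(2 + w\right) w^{2} = 2 w^{3} \left(2 + w\right)$)
$K{\left(-39 \right)} - 2762 = 2 \left(-39\right)^{3} \left(2 - 39\right) - 2762 = 2 \left(-59319\right) \left(-37\right) - 2762 = 4389606 - 2762 = 4386844$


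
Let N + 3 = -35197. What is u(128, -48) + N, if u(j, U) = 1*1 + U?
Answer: -35247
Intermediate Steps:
N = -35200 (N = -3 - 35197 = -35200)
u(j, U) = 1 + U
u(128, -48) + N = (1 - 48) - 35200 = -47 - 35200 = -35247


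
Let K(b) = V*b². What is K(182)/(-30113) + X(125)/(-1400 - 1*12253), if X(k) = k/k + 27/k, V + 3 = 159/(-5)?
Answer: 1967248001024/51391598625 ≈ 38.280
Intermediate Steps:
V = -174/5 (V = -3 + 159/(-5) = -3 + 159*(-⅕) = -3 - 159/5 = -174/5 ≈ -34.800)
X(k) = 1 + 27/k
K(b) = -174*b²/5
K(182)/(-30113) + X(125)/(-1400 - 1*12253) = -174/5*182²/(-30113) + ((27 + 125)/125)/(-1400 - 1*12253) = -174/5*33124*(-1/30113) + ((1/125)*152)/(-1400 - 12253) = -5763576/5*(-1/30113) + (152/125)/(-13653) = 5763576/150565 + (152/125)*(-1/13653) = 5763576/150565 - 152/1706625 = 1967248001024/51391598625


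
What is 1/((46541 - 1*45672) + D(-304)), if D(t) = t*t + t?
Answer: 1/92981 ≈ 1.0755e-5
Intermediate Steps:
D(t) = t + t² (D(t) = t² + t = t + t²)
1/((46541 - 1*45672) + D(-304)) = 1/((46541 - 1*45672) - 304*(1 - 304)) = 1/((46541 - 45672) - 304*(-303)) = 1/(869 + 92112) = 1/92981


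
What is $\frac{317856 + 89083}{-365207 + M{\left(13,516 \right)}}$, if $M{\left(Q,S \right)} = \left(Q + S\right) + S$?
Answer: $- \frac{406939}{364162} \approx -1.1175$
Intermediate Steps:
$M{\left(Q,S \right)} = Q + 2 S$
$\frac{317856 + 89083}{-365207 + M{\left(13,516 \right)}} = \frac{317856 + 89083}{-365207 + \left(13 + 2 \cdot 516\right)} = \frac{406939}{-365207 + \left(13 + 1032\right)} = \frac{406939}{-365207 + 1045} = \frac{406939}{-364162} = 406939 \left(- \frac{1}{364162}\right) = - \frac{406939}{364162}$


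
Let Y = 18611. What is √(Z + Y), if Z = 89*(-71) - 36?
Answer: 4*√766 ≈ 110.71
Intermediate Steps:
Z = -6355 (Z = -6319 - 36 = -6355)
√(Z + Y) = √(-6355 + 18611) = √12256 = 4*√766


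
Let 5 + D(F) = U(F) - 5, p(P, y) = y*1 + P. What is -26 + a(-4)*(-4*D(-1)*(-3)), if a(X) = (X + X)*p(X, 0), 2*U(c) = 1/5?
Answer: -19138/5 ≈ -3827.6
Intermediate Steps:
U(c) = ⅒ (U(c) = (½)/5 = (½)*(⅕) = ⅒)
p(P, y) = P + y (p(P, y) = y + P = P + y)
D(F) = -99/10 (D(F) = -5 + (⅒ - 5) = -5 - 49/10 = -99/10)
a(X) = 2*X² (a(X) = (X + X)*(X + 0) = (2*X)*X = 2*X²)
-26 + a(-4)*(-4*D(-1)*(-3)) = -26 + (2*(-4)²)*(-4*(-99/10)*(-3)) = -26 + (2*16)*((198/5)*(-3)) = -26 + 32*(-594/5) = -26 - 19008/5 = -19138/5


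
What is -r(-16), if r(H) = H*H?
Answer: -256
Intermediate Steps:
r(H) = H**2
-r(-16) = -1*(-16)**2 = -1*256 = -256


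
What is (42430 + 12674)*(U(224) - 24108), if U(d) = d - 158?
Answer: -1324810368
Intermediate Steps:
U(d) = -158 + d
(42430 + 12674)*(U(224) - 24108) = (42430 + 12674)*((-158 + 224) - 24108) = 55104*(66 - 24108) = 55104*(-24042) = -1324810368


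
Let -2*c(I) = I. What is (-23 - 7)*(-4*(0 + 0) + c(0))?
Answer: 0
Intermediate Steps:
c(I) = -I/2
(-23 - 7)*(-4*(0 + 0) + c(0)) = (-23 - 7)*(-4*(0 + 0) - 1/2*0) = -30*(-4*0 + 0) = -30*(0 + 0) = -30*0 = 0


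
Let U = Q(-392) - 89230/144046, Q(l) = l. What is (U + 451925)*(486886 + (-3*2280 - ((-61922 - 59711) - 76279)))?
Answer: 22047680014532952/72023 ≈ 3.0612e+11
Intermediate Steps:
U = -28277631/72023 (U = -392 - 89230/144046 = -392 - 1*44615/72023 = -392 - 44615/72023 = -28277631/72023 ≈ -392.62)
(U + 451925)*(486886 + (-3*2280 - ((-61922 - 59711) - 76279))) = (-28277631/72023 + 451925)*(486886 + (-3*2280 - ((-61922 - 59711) - 76279))) = 32520716644*(486886 + (-6840 - (-121633 - 76279)))/72023 = 32520716644*(486886 + (-6840 - 1*(-197912)))/72023 = 32520716644*(486886 + (-6840 + 197912))/72023 = 32520716644*(486886 + 191072)/72023 = (32520716644/72023)*677958 = 22047680014532952/72023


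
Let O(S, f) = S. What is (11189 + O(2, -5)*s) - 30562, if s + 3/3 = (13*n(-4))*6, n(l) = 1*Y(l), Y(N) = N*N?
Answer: -16879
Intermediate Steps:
Y(N) = N**2
n(l) = l**2 (n(l) = 1*l**2 = l**2)
s = 1247 (s = -1 + (13*(-4)**2)*6 = -1 + (13*16)*6 = -1 + 208*6 = -1 + 1248 = 1247)
(11189 + O(2, -5)*s) - 30562 = (11189 + 2*1247) - 30562 = (11189 + 2494) - 30562 = 13683 - 30562 = -16879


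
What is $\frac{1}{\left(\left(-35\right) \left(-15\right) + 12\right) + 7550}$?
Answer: $\frac{1}{8087} \approx 0.00012366$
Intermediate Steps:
$\frac{1}{\left(\left(-35\right) \left(-15\right) + 12\right) + 7550} = \frac{1}{\left(525 + 12\right) + 7550} = \frac{1}{537 + 7550} = \frac{1}{8087}$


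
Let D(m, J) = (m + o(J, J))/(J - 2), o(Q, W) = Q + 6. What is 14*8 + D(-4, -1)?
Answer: 335/3 ≈ 111.67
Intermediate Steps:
o(Q, W) = 6 + Q
D(m, J) = (6 + J + m)/(-2 + J) (D(m, J) = (m + (6 + J))/(J - 2) = (6 + J + m)/(-2 + J))
14*8 + D(-4, -1) = 14*8 + (6 - 1 - 4)/(-2 - 1) = 112 + 1/(-3) = 112 - ⅓*1 = 112 - ⅓ = 335/3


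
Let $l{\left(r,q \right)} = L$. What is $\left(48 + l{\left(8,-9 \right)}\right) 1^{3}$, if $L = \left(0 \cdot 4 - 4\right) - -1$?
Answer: $45$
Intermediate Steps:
$L = -3$ ($L = \left(0 - 4\right) + 1 = -4 + 1 = -3$)
$l{\left(r,q \right)} = -3$
$\left(48 + l{\left(8,-9 \right)}\right) 1^{3} = \left(48 - 3\right) 1^{3} = 45 \cdot 1 = 45$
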